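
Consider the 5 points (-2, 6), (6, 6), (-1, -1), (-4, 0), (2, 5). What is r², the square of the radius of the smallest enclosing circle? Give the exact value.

The farthest pair is (6, 6)–(-4, 0) with squared distance 136. The circle on this segment as diameter has centre (1, 3) and r² = 136/4 = 34.
Check (-2, 6): distance² to centre = 18 ≤ 34, so it lies inside.
All remaining points lie in this disk, and no smaller disk contains both endpoints, so this is the minimum enclosing circle.

34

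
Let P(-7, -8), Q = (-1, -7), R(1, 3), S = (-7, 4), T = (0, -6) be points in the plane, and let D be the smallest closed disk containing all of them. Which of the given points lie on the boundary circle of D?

The minimum enclosing circle is determined by three boundary points: P, R, S.
Their circumcentre is (-3.6875, -2) with r² = 46.97265625.
The farthest remaining point Q is at distance² 32.22265625 ≤ 46.97265625.
The points at distance exactly r from the centre are P, R, S — 3 points.

P, R, S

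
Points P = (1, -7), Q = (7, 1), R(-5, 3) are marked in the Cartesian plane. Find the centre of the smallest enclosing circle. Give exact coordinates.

Side lengths²: PQ² = 100, PR² = 136, QR² = 148.
Since QR² = 148 < 136 + 100 = 236, the triangle is acute, so the smallest enclosing circle is the circumcircle.
Circumcentre = (16/27, -4/9), r² = 31450/729.
Centre = (16/27, -4/9).

(16/27, -4/9)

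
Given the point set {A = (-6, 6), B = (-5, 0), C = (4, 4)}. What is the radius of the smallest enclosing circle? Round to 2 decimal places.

5.27

Side lengths²: AB² = 37, AC² = 104, BC² = 97.
Since AC² = 104 < 97 + 37 = 134, the triangle is acute, so the smallest enclosing circle is the circumcircle.
Circumcentre = (-73/58, 215/58), r² = 46657/1682.
r = √(46657/1682) ≈ 5.27.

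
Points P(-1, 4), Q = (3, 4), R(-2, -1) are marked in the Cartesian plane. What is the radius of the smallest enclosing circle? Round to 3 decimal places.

3.536

Side lengths²: PQ² = 16, PR² = 26, QR² = 50.
Since QR² = 50 ≥ 26 + 16 = 42, the angle opposite QR is not acute, so the smallest enclosing circle has QR as diameter.
Centre = midpoint of QR = (0.5, 1.5), r² = 50/4 = 12.5.
r = √(12.5) ≈ 3.536.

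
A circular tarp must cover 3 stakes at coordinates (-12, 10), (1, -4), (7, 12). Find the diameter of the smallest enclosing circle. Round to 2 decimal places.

Call the three points A, B, C in the order given.
Side lengths²: AB² = 365, AC² = 365, BC² = 292.
Since AC² = 365 < 365 + 292 = 657, the triangle is acute, so the smallest enclosing circle is the circumcircle.
Circumcentre = (-2, 6.25), r² = 114.0625.
Diameter = 2r = 2√(114.0625) ≈ 21.36.

21.36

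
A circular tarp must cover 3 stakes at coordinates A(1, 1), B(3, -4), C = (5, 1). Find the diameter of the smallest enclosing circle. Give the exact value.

Side lengths²: AB² = 29, AC² = 16, BC² = 29.
Since BC² = 29 < 29 + 16 = 45, the triangle is acute, so the smallest enclosing circle is the circumcircle.
Circumcentre = (3, -1.1), r² = 8.41.
Diameter = 2r = 2√(8.41) = 5.8.

5.8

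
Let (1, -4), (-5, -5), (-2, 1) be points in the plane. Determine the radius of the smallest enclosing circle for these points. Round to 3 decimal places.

Call the three points A, B, C in the order given.
Side lengths²: AB² = 37, AC² = 34, BC² = 45.
Since BC² = 45 < 37 + 34 = 71, the triangle is acute, so the smallest enclosing circle is the circumcircle.
Circumcentre = (-51/22, -57/22), r² = 3145/242.
r = √(3145/242) ≈ 3.605.

3.605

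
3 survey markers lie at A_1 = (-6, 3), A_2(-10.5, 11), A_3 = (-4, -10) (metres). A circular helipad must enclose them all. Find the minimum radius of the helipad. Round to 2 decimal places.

Side lengths²: A_1A_2² = 84.25, A_1A_3² = 173, A_2A_3² = 483.25.
Since A_2A_3² = 483.25 ≥ 173 + 84.25 = 257.25, the angle opposite A_2A_3 is not acute, so the smallest enclosing circle has A_2A_3 as diameter.
Centre = midpoint of A_2A_3 = (-7.25, 0.5), r² = 483.25/4 = 120.8125.
r = √(120.8125) ≈ 10.99.

10.99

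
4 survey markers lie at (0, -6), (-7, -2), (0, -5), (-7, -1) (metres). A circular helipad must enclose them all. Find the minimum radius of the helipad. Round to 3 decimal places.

The minimum enclosing circle of a finite set is fixed by two of the points (as a diameter) or three (as a circumcircle).
The farthest pair is (0, -6)–(-7, -1) with squared distance 74. The circle on this segment as diameter has centre (-3.5, -3.5) and r² = 74/4 = 18.5.
Check (-7, -2): distance² to centre = 14.5 ≤ 18.5, so it lies inside.
All remaining points lie in this disk, and no smaller disk contains both endpoints, so this is the minimum enclosing circle.
r = √(18.5) ≈ 4.301.

4.301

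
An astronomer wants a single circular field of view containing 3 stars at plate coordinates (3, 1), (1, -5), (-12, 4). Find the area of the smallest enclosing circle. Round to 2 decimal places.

Call the three points A, B, C in the order given.
Side lengths²: AB² = 40, AC² = 234, BC² = 250.
Since BC² = 250 < 234 + 40 = 274, the triangle is acute, so the smallest enclosing circle is the circumcircle.
Circumcentre = (-4.9375, 0.3125), r² = 63.4765625.
Area = π·r² = π·63.4765625 ≈ 199.42.

199.42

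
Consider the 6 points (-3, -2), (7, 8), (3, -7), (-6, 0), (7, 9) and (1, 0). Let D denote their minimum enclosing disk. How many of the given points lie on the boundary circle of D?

By Welzl's lemma the MEC is supported by two points (diametrically opposite) or three points (on a circumcircle).
The minimum enclosing circle is determined by three boundary points: (3, -7), (-6, 0), (7, 9).
Their circumcentre is (107/43, 70/43) with r² = 138125/1849.
The farthest remaining point (7, 8) is at distance² 112712/1849 ≤ 138125/1849.
The points at distance exactly r from the centre are (3, -7), (-6, 0), (7, 9) — 3 points.

3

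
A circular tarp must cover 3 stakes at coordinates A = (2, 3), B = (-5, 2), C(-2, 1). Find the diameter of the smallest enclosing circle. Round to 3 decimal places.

Side lengths²: AB² = 50, AC² = 20, BC² = 10.
Since AB² = 50 ≥ 20 + 10 = 30, the angle opposite AB is not acute, so the smallest enclosing circle has AB as diameter.
Centre = midpoint of AB = (-1.5, 2.5), r² = 50/4 = 12.5.
Diameter = 2r = 2√(12.5) ≈ 7.071.

7.071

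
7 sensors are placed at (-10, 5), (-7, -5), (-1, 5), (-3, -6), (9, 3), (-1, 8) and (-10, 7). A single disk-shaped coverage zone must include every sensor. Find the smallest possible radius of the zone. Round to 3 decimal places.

The minimum enclosing circle is determined by three boundary points: (-7, -5), (9, 3), (-10, 7).
Their circumcentre is (-17/18, 26/9) with r² = 32045/324.
The farthest remaining point (-10, 5) is at distance² 28013/324 ≤ 32045/324.
r = √(32045/324) ≈ 9.945.

9.945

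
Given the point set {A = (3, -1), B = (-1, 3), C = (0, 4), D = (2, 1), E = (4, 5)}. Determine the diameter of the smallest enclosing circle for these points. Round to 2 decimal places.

The minimum enclosing circle of a finite set is fixed by two of the points (as a diameter) or three (as a circumcircle).
The minimum enclosing circle is determined by three boundary points: A, B, E.
Their circumcentre is (31/14, 31/14) with r² = 1073/98.
The farthest remaining point C is at distance² 793/98 ≤ 1073/98.
Diameter = 2r = 2√(1073/98) ≈ 6.62.

6.62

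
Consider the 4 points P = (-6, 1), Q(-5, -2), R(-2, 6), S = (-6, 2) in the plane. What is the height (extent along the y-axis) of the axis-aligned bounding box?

max y = 6, min y = -2, so height = 8.

8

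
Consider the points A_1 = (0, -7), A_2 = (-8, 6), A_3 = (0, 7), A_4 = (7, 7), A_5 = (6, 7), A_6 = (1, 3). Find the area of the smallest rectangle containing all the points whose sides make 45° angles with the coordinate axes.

In coordinates u = x + y, v = x − y the rectangle is axis-aligned; the map (x,y)→(u,v) scales areas by 2.
u-values: -7, -2, 7, 14, 13, 4; range = 14 − (-7) = 21.
v-values: 7, -14, -7, 0, -1, -2; range = 7 − (-14) = 21.
Area = (21 × 21) / 2 = 220.5.

220.5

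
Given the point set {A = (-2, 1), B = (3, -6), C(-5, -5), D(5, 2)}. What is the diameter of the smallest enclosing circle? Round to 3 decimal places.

12.207

By Welzl's lemma the MEC is supported by two points (diametrically opposite) or three points (on a circumcircle).
The farthest pair is C–D with squared distance 149. The circle on this segment as diameter has centre (0, -1.5) and r² = 149/4 = 37.25.
Check A: distance² to centre = 10.25 ≤ 37.25, so it lies inside.
All remaining points lie in this disk, and no smaller disk contains both endpoints, so this is the minimum enclosing circle.
Diameter = 2r = 2√(37.25) ≈ 12.207.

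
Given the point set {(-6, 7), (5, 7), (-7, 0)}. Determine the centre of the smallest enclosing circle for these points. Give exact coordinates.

(-1, 3.5)

Call the three points A, B, C in the order given.
Side lengths²: AB² = 121, AC² = 50, BC² = 193.
Since BC² = 193 ≥ 121 + 50 = 171, the angle opposite BC is not acute, so the smallest enclosing circle has BC as diameter.
Centre = midpoint of BC = (-1, 3.5), r² = 193/4 = 48.25.
Centre = (-1, 3.5).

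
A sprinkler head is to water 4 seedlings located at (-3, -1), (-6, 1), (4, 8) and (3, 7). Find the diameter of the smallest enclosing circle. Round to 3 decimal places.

A smallest enclosing disk is always determined by at most three of the input points on its boundary.
The farthest pair is (-6, 1)–(4, 8) with squared distance 149. The circle on this segment as diameter has centre (-1, 4.5) and r² = 149/4 = 37.25.
Check (-3, -1): distance² to centre = 34.25 ≤ 37.25, so it lies inside.
All remaining points lie in this disk, and no smaller disk contains both endpoints, so this is the minimum enclosing circle.
Diameter = 2r = 2√(37.25) ≈ 12.207.

12.207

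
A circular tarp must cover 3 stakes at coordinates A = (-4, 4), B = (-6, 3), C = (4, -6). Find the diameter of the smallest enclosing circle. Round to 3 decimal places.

13.454

Side lengths²: AB² = 5, AC² = 164, BC² = 181.
Since BC² = 181 ≥ 164 + 5 = 169, the angle opposite BC is not acute, so the smallest enclosing circle has BC as diameter.
Centre = midpoint of BC = (-1, -1.5), r² = 181/4 = 45.25.
Diameter = 2r = 2√(45.25) ≈ 13.454.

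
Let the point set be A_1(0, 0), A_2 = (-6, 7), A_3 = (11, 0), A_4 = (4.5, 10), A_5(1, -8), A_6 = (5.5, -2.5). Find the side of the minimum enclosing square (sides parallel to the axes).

18

The bounding box has width 17 and height 18.
An axis-aligned square enclosing the set must have side ≥ max(width, height).
So the minimum side is max(17, 18) = 18.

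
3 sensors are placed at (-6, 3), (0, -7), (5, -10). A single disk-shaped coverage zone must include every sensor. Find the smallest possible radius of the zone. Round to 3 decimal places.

Call the three points A, B, C in the order given.
Side lengths²: AB² = 136, AC² = 290, BC² = 34.
Since AC² = 290 ≥ 136 + 34 = 170, the angle opposite AC is not acute, so the smallest enclosing circle has AC as diameter.
Centre = midpoint of AC = (-0.5, -3.5), r² = 290/4 = 72.5.
r = √(72.5) ≈ 8.515.

8.515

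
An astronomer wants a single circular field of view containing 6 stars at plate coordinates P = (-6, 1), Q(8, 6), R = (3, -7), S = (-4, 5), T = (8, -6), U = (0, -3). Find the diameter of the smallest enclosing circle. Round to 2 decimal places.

The minimum enclosing circle is determined by three boundary points: P, Q, T.
Their circumcentre is (2.25, 0) with r² = 69.0625.
The farthest remaining point S is at distance² 64.0625 ≤ 69.0625.
Diameter = 2r = 2√(69.0625) ≈ 16.62.

16.62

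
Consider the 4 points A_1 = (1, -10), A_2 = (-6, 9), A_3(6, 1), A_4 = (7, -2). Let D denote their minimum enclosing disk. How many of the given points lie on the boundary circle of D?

2

By Welzl's lemma the MEC is supported by two points (diametrically opposite) or three points (on a circumcircle).
The farthest pair is A_1–A_2 with squared distance 410. The circle on this segment as diameter has centre (-2.5, -0.5) and r² = 410/4 = 102.5.
Check A_3: distance² to centre = 74.5 ≤ 102.5, so it lies inside.
All remaining points lie in this disk, and no smaller disk contains both endpoints, so this is the minimum enclosing circle.
The points at distance exactly r from the centre are A_1, A_2 — 2 points.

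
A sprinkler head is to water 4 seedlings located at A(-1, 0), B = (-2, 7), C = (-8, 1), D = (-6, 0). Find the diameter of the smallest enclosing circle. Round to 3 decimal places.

The minimum enclosing circle of a finite set is fixed by two of the points (as a diameter) or three (as a circumcircle).
The minimum enclosing circle is determined by three boundary points: A, B, C.
Their circumcentre is (-4.125, 3.125) with r² = 19.53125.
The farthest remaining point D is at distance² 13.28125 ≤ 19.53125.
Diameter = 2r = 2√(19.53125) ≈ 8.839.

8.839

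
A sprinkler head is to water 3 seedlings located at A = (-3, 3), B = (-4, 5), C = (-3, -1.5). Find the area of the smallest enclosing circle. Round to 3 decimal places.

Side lengths²: AB² = 5, AC² = 20.25, BC² = 43.25.
Since BC² = 43.25 ≥ 20.25 + 5 = 25.25, the angle opposite BC is not acute, so the smallest enclosing circle has BC as diameter.
Centre = midpoint of BC = (-3.5, 1.75), r² = 43.25/4 = 10.8125.
Area = π·r² = π·10.8125 ≈ 33.968.

33.968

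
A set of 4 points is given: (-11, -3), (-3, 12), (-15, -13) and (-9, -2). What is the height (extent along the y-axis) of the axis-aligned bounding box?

max y = 12, min y = -13, so height = 25.

25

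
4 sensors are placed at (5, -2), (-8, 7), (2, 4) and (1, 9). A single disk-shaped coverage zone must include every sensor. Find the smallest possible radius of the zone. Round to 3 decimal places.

7.906

By Welzl's lemma the MEC is supported by two points (diametrically opposite) or three points (on a circumcircle).
The farthest pair is (5, -2)–(-8, 7) with squared distance 250. The circle on this segment as diameter has centre (-1.5, 2.5) and r² = 250/4 = 62.5.
Check (2, 4): distance² to centre = 14.5 ≤ 62.5, so it lies inside.
All remaining points lie in this disk, and no smaller disk contains both endpoints, so this is the minimum enclosing circle.
r = √(62.5) ≈ 7.906.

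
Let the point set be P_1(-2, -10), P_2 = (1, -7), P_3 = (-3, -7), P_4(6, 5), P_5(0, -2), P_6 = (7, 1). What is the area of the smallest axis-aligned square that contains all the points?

The bounding box has width 10 and height 15.
An axis-aligned square enclosing the set must have side ≥ max(width, height).
So the minimum side is max(10, 15) = 15.
Area = 15² = 225.

225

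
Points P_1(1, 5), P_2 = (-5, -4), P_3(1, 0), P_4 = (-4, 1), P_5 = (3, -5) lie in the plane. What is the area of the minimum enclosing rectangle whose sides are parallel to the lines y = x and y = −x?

97.5

In coordinates u = x + y, v = x − y the rectangle is axis-aligned; the map (x,y)→(u,v) scales areas by 2.
u-values: 6, -9, 1, -3, -2; range = 6 − (-9) = 15.
v-values: -4, -1, 1, -5, 8; range = 8 − (-5) = 13.
Area = (15 × 13) / 2 = 97.5.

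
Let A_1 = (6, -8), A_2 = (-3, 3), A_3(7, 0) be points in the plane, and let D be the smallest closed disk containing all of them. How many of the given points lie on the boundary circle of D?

2

Side lengths²: A_1A_2² = 202, A_1A_3² = 65, A_2A_3² = 109.
Since A_1A_2² = 202 ≥ 109 + 65 = 174, the angle opposite A_1A_2 is not acute, so the smallest enclosing circle has A_1A_2 as diameter.
Centre = midpoint of A_1A_2 = (1.5, -2.5), r² = 202/4 = 50.5.
The points at distance exactly r from the centre are A_1, A_2 — 2 points.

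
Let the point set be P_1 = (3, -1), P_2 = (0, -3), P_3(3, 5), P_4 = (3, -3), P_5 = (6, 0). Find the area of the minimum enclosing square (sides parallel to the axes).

The bounding box has width 6 and height 8.
An axis-aligned square enclosing the set must have side ≥ max(width, height).
So the minimum side is max(6, 8) = 8.
Area = 8² = 64.

64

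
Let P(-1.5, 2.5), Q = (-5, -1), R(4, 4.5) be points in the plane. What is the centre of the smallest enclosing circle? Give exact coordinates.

Side lengths²: PQ² = 24.5, PR² = 34.25, QR² = 111.25.
Since QR² = 111.25 ≥ 34.25 + 24.5 = 58.75, the angle opposite QR is not acute, so the smallest enclosing circle has QR as diameter.
Centre = midpoint of QR = (-0.5, 1.75), r² = 111.25/4 = 27.8125.
Centre = (-0.5, 1.75).

(-0.5, 1.75)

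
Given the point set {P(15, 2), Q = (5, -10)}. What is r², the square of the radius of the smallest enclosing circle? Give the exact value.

61

The smallest circle enclosing two points has them as diameter endpoints.
Centre = midpoint = (10, -4); r² = |PQ|²/4 = 244/4 = 61.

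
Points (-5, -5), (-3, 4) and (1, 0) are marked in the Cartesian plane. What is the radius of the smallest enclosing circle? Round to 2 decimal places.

Call the three points A, B, C in the order given.
Side lengths²: AB² = 85, AC² = 61, BC² = 32.
Since AB² = 85 < 61 + 32 = 93, the triangle is acute, so the smallest enclosing circle is the circumcircle.
Circumcentre = (-79/22, -13/22), r² = 5185/242.
r = √(5185/242) ≈ 4.63.

4.63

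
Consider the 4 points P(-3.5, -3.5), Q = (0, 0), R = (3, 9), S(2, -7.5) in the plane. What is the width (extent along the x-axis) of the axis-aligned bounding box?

max x = 3, min x = -3.5, so width = 6.5.

6.5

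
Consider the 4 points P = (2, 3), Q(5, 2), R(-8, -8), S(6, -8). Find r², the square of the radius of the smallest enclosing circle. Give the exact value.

67.9225

The minimum enclosing circle of a finite set is fixed by two of the points (as a diameter) or three (as a circumcircle).
The minimum enclosing circle is determined by three boundary points: Q, R, S.
Their circumcentre is (-1, -3.65) with r² = 67.9225.
The farthest remaining point P is at distance² 53.2225 ≤ 67.9225.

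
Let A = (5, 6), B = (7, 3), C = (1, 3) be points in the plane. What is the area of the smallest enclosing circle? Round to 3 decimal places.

28.362

Side lengths²: AB² = 13, AC² = 25, BC² = 36.
Since BC² = 36 < 25 + 13 = 38, the triangle is acute, so the smallest enclosing circle is the circumcircle.
Circumcentre = (4, 19/6), r² = 325/36.
Area = π·r² = π·325/36 ≈ 28.362.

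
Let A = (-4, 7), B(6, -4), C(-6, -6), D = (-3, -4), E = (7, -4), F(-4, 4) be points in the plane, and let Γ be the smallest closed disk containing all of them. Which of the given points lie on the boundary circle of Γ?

The minimum enclosing circle of a finite set is fixed by two of the points (as a diameter) or three (as a circumcircle).
The minimum enclosing circle is determined by three boundary points: A, C, E.
Their circumcentre is (-7/30, -7/30) with r² = 29929/450.
The farthest remaining point B is at distance² 23869/450 ≤ 29929/450.
The points at distance exactly r from the centre are A, C, E — 3 points.

A, C, E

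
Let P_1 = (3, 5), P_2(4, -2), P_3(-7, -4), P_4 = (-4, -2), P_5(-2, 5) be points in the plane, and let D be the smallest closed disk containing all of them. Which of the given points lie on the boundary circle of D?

P_1, P_3

The minimum enclosing circle of a finite set is fixed by two of the points (as a diameter) or three (as a circumcircle).
The farthest pair is P_1–P_3 with squared distance 181. The circle on this segment as diameter has centre (-2, 0.5) and r² = 181/4 = 45.25.
Check P_2: distance² to centre = 42.25 ≤ 45.25, so it lies inside.
All remaining points lie in this disk, and no smaller disk contains both endpoints, so this is the minimum enclosing circle.
The points at distance exactly r from the centre are P_1, P_3 — 2 points.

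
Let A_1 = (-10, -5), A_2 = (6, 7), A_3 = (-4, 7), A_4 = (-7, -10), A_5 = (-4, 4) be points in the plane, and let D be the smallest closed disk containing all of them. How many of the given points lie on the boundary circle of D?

2

The minimum enclosing circle of a finite set is fixed by two of the points (as a diameter) or three (as a circumcircle).
The farthest pair is A_2–A_4 with squared distance 458. The circle on this segment as diameter has centre (-0.5, -1.5) and r² = 458/4 = 114.5.
Check A_1: distance² to centre = 102.5 ≤ 114.5, so it lies inside.
All remaining points lie in this disk, and no smaller disk contains both endpoints, so this is the minimum enclosing circle.
The points at distance exactly r from the centre are A_2, A_4 — 2 points.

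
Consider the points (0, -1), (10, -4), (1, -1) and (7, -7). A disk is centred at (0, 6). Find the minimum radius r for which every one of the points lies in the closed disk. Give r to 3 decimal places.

14.765

The required radius is the distance from (0, 6) to the farthest point.
Squared distances: 49, 200, 50, 218.
Maximum is 218, attained at (7, -7).
r = √218 ≈ 14.765.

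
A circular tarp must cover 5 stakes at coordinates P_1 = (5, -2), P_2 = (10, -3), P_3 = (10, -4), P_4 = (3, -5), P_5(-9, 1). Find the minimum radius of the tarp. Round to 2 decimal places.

9.82

The minimum enclosing circle of a finite set is fixed by two of the points (as a diameter) or three (as a circumcircle).
The farthest pair is P_3–P_5 with squared distance 386. The circle on this segment as diameter has centre (0.5, -1.5) and r² = 386/4 = 96.5.
Check P_1: distance² to centre = 20.5 ≤ 96.5, so it lies inside.
All remaining points lie in this disk, and no smaller disk contains both endpoints, so this is the minimum enclosing circle.
r = √(96.5) ≈ 9.82.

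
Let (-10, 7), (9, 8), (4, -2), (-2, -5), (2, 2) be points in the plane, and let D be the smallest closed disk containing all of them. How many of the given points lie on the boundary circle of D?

The minimum enclosing circle is determined by three boundary points: (-10, 7), (9, 8), (-2, -5).
Their circumcentre is (-21/59, 281/59) with r² = 341185/3481.
The farthest remaining point (4, -2) is at distance² 225250/3481 ≤ 341185/3481.
The points at distance exactly r from the centre are (-10, 7), (9, 8), (-2, -5) — 3 points.

3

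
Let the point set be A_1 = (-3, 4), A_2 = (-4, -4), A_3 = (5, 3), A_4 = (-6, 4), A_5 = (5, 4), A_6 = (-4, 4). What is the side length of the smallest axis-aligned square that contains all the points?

11

The bounding box has width 11 and height 8.
An axis-aligned square enclosing the set must have side ≥ max(width, height).
So the minimum side is max(11, 8) = 11.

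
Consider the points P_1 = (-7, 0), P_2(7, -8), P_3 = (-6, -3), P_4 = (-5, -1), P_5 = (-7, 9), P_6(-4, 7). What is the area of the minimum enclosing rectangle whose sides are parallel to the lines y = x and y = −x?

186

In coordinates u = x + y, v = x − y the rectangle is axis-aligned; the map (x,y)→(u,v) scales areas by 2.
u-values: -7, -1, -9, -6, 2, 3; range = 3 − (-9) = 12.
v-values: -7, 15, -3, -4, -16, -11; range = 15 − (-16) = 31.
Area = (12 × 31) / 2 = 186.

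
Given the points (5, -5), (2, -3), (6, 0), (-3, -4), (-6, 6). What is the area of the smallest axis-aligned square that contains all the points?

The bounding box has width 12 and height 11.
An axis-aligned square enclosing the set must have side ≥ max(width, height).
So the minimum side is max(12, 11) = 12.
Area = 12² = 144.

144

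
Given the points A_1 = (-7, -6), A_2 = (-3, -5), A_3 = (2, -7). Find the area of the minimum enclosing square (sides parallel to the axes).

The bounding box has width 9 and height 2.
An axis-aligned square enclosing the set must have side ≥ max(width, height).
So the minimum side is max(9, 2) = 9.
Area = 9² = 81.

81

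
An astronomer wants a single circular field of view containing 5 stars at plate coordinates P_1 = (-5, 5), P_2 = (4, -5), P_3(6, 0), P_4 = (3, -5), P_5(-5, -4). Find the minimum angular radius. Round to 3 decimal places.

6.727

The farthest pair is P_1–P_2 with squared distance 181. The circle on this segment as diameter has centre (-0.5, 0) and r² = 181/4 = 45.25.
Check P_3: distance² to centre = 42.25 ≤ 45.25, so it lies inside.
All remaining points lie in this disk, and no smaller disk contains both endpoints, so this is the minimum enclosing circle.
r = √(45.25) ≈ 6.727.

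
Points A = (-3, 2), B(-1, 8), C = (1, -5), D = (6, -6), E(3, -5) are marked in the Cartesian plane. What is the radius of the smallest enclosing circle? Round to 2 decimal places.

The farthest pair is B–D with squared distance 245. The circle on this segment as diameter has centre (2.5, 1) and r² = 245/4 = 61.25.
Check A: distance² to centre = 31.25 ≤ 61.25, so it lies inside.
All remaining points lie in this disk, and no smaller disk contains both endpoints, so this is the minimum enclosing circle.
r = √(61.25) ≈ 7.83.

7.83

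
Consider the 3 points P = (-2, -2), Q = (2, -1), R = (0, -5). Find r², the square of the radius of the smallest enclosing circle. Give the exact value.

1105/196

Side lengths²: PQ² = 17, PR² = 13, QR² = 20.
Since QR² = 20 < 17 + 13 = 30, the triangle is acute, so the smallest enclosing circle is the circumcircle.
Circumcentre = (2/7, -37/14), r² = 1105/196.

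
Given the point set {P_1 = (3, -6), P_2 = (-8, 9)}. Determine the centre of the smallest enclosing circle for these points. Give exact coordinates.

(-2.5, 1.5)

The smallest circle enclosing two points has them as diameter endpoints.
Centre = midpoint = (-2.5, 1.5); r² = |P_1P_2|²/4 = 346/4 = 86.5.
Centre = (-2.5, 1.5).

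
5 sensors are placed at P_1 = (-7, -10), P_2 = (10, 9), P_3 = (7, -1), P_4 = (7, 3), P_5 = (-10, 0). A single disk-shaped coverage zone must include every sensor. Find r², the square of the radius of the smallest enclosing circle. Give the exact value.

162.5

The minimum enclosing circle of a finite set is fixed by two of the points (as a diameter) or three (as a circumcircle).
The farthest pair is P_1–P_2 with squared distance 650. The circle on this segment as diameter has centre (1.5, -0.5) and r² = 650/4 = 162.5.
Check P_3: distance² to centre = 30.5 ≤ 162.5, so it lies inside.
All remaining points lie in this disk, and no smaller disk contains both endpoints, so this is the minimum enclosing circle.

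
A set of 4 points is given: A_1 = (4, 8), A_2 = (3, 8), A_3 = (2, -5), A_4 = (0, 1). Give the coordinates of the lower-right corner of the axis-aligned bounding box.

x-range [0, 4], y-range [-5, 8].
The lower-right corner is (4, -5).

(4, -5)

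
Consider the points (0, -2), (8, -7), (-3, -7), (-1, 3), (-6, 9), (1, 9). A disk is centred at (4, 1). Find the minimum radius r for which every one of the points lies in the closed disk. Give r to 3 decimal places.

12.806

The required radius is the distance from (4, 1) to the farthest point.
Squared distances: 25, 80, 113, 29, 164, 73.
Maximum is 164, attained at (-6, 9).
r = √164 ≈ 12.806.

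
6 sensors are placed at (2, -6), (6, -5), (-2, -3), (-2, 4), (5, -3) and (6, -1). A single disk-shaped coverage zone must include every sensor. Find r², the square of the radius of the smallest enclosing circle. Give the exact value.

36.25

The minimum enclosing circle of a finite set is fixed by two of the points (as a diameter) or three (as a circumcircle).
The farthest pair is (6, -5)–(-2, 4) with squared distance 145. The circle on this segment as diameter has centre (2, -0.5) and r² = 145/4 = 36.25.
Check (2, -6): distance² to centre = 30.25 ≤ 36.25, so it lies inside.
All remaining points lie in this disk, and no smaller disk contains both endpoints, so this is the minimum enclosing circle.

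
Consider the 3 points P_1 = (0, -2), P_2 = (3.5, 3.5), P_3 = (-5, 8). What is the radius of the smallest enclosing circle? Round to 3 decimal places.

Side lengths²: P_1P_2² = 42.5, P_1P_3² = 125, P_2P_3² = 92.5.
Since P_1P_3² = 125 < 92.5 + 42.5 = 135, the triangle is acute, so the smallest enclosing circle is the circumcircle.
Circumcentre = (-2.1, 3.2), r² = 31.45.
r = √(31.45) ≈ 5.608.

5.608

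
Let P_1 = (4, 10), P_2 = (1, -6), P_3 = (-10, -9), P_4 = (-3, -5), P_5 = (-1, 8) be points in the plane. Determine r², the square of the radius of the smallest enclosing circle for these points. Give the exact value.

139.25

A smallest enclosing disk is always determined by at most three of the input points on its boundary.
The farthest pair is P_1–P_3 with squared distance 557. The circle on this segment as diameter has centre (-3, 0.5) and r² = 557/4 = 139.25.
Check P_2: distance² to centre = 58.25 ≤ 139.25, so it lies inside.
All remaining points lie in this disk, and no smaller disk contains both endpoints, so this is the minimum enclosing circle.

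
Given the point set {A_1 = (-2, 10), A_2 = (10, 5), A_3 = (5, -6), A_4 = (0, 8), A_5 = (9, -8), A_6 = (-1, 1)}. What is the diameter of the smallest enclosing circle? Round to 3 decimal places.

21.095

By Welzl's lemma the MEC is supported by two points (diametrically opposite) or three points (on a circumcircle).
The farthest pair is A_1–A_5 with squared distance 445. The circle on this segment as diameter has centre (3.5, 1) and r² = 445/4 = 111.25.
Check A_2: distance² to centre = 58.25 ≤ 111.25, so it lies inside.
All remaining points lie in this disk, and no smaller disk contains both endpoints, so this is the minimum enclosing circle.
Diameter = 2r = 2√(111.25) ≈ 21.095.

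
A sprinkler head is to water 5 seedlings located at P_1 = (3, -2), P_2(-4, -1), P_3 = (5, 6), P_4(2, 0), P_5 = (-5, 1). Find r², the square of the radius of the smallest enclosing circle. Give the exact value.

The farthest pair is P_2–P_3 with squared distance 130. The circle on this segment as diameter has centre (0.5, 2.5) and r² = 130/4 = 32.5.
Check P_1: distance² to centre = 26.5 ≤ 32.5, so it lies inside.
All remaining points lie in this disk, and no smaller disk contains both endpoints, so this is the minimum enclosing circle.

32.5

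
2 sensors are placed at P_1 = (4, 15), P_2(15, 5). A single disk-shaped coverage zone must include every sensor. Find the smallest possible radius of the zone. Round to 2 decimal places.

7.43

The smallest circle enclosing two points has them as diameter endpoints.
Centre = midpoint = (9.5, 10); r² = |P_1P_2|²/4 = 221/4 = 55.25.
r = √(55.25) ≈ 7.43.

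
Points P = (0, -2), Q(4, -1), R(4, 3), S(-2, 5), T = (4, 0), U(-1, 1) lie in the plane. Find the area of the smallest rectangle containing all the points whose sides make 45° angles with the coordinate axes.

54

In coordinates u = x + y, v = x − y the rectangle is axis-aligned; the map (x,y)→(u,v) scales areas by 2.
u-values: -2, 3, 7, 3, 4, 0; range = 7 − (-2) = 9.
v-values: 2, 5, 1, -7, 4, -2; range = 5 − (-7) = 12.
Area = (9 × 12) / 2 = 54.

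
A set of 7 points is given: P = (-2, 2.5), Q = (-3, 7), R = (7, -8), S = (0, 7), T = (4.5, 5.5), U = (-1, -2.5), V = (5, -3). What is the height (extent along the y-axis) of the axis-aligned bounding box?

15

max y = 7, min y = -8, so height = 15.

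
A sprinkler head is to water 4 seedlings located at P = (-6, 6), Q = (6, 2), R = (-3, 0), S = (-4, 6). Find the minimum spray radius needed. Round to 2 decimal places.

A smallest enclosing disk is always determined by at most three of the input points on its boundary.
The farthest pair is P–Q with squared distance 160. The circle on this segment as diameter has centre (0, 4) and r² = 160/4 = 40.
Check R: distance² to centre = 25 ≤ 40, so it lies inside.
All remaining points lie in this disk, and no smaller disk contains both endpoints, so this is the minimum enclosing circle.
r = √40 ≈ 6.32.

6.32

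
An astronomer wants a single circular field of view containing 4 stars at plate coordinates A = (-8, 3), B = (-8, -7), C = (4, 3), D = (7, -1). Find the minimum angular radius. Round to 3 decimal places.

A smallest enclosing disk is always determined by at most three of the input points on its boundary.
The minimum enclosing circle is determined by three boundary points: A, B, D.
Their circumcentre is (-1.3, -2) with r² = 69.89.
The farthest remaining point C is at distance² 53.09 ≤ 69.89.
r = √(69.89) ≈ 8.360.

8.360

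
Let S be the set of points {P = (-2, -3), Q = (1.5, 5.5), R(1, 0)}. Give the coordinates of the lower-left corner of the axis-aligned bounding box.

x-range [-2, 1.5], y-range [-3, 5.5].
The lower-left corner is (-2, -3).

(-2, -3)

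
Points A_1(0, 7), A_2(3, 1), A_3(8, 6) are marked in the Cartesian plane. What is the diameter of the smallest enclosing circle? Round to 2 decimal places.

8.50

Side lengths²: A_1A_2² = 45, A_1A_3² = 65, A_2A_3² = 50.
Since A_1A_3² = 65 < 50 + 45 = 95, the triangle is acute, so the smallest enclosing circle is the circumcircle.
Circumcentre = (23/6, 31/6), r² = 325/18.
Diameter = 2r = 2√(325/18) ≈ 8.50.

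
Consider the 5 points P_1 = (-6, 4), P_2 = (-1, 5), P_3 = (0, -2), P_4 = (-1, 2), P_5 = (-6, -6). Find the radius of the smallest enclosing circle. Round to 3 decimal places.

6.042

By Welzl's lemma the MEC is supported by two points (diametrically opposite) or three points (on a circumcircle).
The farthest pair is P_2–P_5 with squared distance 146. The circle on this segment as diameter has centre (-3.5, -0.5) and r² = 146/4 = 36.5.
Check P_1: distance² to centre = 26.5 ≤ 36.5, so it lies inside.
All remaining points lie in this disk, and no smaller disk contains both endpoints, so this is the minimum enclosing circle.
r = √(36.5) ≈ 6.042.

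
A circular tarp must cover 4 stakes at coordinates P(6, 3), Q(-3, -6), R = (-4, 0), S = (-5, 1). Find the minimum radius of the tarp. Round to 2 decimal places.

6.39

The minimum enclosing circle is determined by three boundary points: P, Q, S.
Their circumcentre is (19/18, -19/18) with r² = 6625/162.
The farthest remaining point R is at distance² 4321/162 ≤ 6625/162.
r = √(6625/162) ≈ 6.39.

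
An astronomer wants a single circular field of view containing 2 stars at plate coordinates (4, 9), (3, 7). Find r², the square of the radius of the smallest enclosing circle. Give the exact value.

1.25

The smallest circle enclosing two points has them as diameter endpoints.
Centre = midpoint = (3.5, 8); r² = |(4, 9)−(3, 7)|²/4 = 5/4 = 1.25.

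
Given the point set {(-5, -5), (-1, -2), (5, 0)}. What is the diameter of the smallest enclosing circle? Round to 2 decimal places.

Call the three points A, B, C in the order given.
Side lengths²: AB² = 25, AC² = 125, BC² = 40.
Since AC² = 125 ≥ 40 + 25 = 65, the angle opposite AC is not acute, so the smallest enclosing circle has AC as diameter.
Centre = midpoint of AC = (0, -2.5), r² = 125/4 = 31.25.
Diameter = 2r = 2√(31.25) ≈ 11.18.

11.18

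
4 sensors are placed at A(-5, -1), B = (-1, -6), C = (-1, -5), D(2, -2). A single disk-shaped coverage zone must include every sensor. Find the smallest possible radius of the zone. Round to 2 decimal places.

3.65

A smallest enclosing disk is always determined by at most three of the input points on its boundary.
The minimum enclosing circle is determined by three boundary points: A, B, D.
Their circumcentre is (-101/62, -149/62) with r² = 25625/1922.
The farthest remaining point C is at distance² 13721/1922 ≤ 25625/1922.
r = √(25625/1922) ≈ 3.65.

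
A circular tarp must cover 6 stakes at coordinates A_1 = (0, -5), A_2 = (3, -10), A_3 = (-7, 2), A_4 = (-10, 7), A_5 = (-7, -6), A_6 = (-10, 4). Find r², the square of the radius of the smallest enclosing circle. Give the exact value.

The farthest pair is A_2–A_4 with squared distance 458. The circle on this segment as diameter has centre (-3.5, -1.5) and r² = 458/4 = 114.5.
Check A_1: distance² to centre = 24.5 ≤ 114.5, so it lies inside.
All remaining points lie in this disk, and no smaller disk contains both endpoints, so this is the minimum enclosing circle.

114.5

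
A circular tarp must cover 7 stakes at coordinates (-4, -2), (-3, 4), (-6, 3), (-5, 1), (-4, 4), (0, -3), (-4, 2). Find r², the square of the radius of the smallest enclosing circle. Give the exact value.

The minimum enclosing circle of a finite set is fixed by two of the points (as a diameter) or three (as a circumcircle).
The farthest pair is (-6, 3)–(0, -3) with squared distance 72. The circle on this segment as diameter has centre (-3, 0) and r² = 72/4 = 18.
Check (-4, -2): distance² to centre = 5 ≤ 18, so it lies inside.
All remaining points lie in this disk, and no smaller disk contains both endpoints, so this is the minimum enclosing circle.

18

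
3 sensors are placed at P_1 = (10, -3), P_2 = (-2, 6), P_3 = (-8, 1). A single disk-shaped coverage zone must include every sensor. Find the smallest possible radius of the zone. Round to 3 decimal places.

Side lengths²: P_1P_2² = 225, P_1P_3² = 340, P_2P_3² = 61.
Since P_1P_3² = 340 ≥ 225 + 61 = 286, the angle opposite P_1P_3 is not acute, so the smallest enclosing circle has P_1P_3 as diameter.
Centre = midpoint of P_1P_3 = (1, -1), r² = 340/4 = 85.
r = √85 ≈ 9.220.

9.220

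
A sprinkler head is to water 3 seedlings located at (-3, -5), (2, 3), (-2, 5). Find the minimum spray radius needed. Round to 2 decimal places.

Call the three points A, B, C in the order given.
Side lengths²: AB² = 89, AC² = 101, BC² = 20.
Since AC² = 101 < 89 + 20 = 109, the triangle is acute, so the smallest enclosing circle is the circumcircle.
Circumcentre = (-85/42, -1/21), r² = 44945/1764.
r = √(44945/1764) ≈ 5.05.

5.05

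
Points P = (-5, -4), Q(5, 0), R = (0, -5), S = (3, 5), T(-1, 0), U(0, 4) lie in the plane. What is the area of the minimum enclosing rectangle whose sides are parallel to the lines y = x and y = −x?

In coordinates u = x + y, v = x − y the rectangle is axis-aligned; the map (x,y)→(u,v) scales areas by 2.
u-values: -9, 5, -5, 8, -1, 4; range = 8 − (-9) = 17.
v-values: -1, 5, 5, -2, -1, -4; range = 5 − (-4) = 9.
Area = (17 × 9) / 2 = 76.5.

76.5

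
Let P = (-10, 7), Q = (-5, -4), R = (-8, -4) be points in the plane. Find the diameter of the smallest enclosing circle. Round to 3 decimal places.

12.083

Side lengths²: PQ² = 146, PR² = 125, QR² = 9.
Since PQ² = 146 ≥ 125 + 9 = 134, the angle opposite PQ is not acute, so the smallest enclosing circle has PQ as diameter.
Centre = midpoint of PQ = (-7.5, 1.5), r² = 146/4 = 36.5.
Diameter = 2r = 2√(36.5) ≈ 12.083.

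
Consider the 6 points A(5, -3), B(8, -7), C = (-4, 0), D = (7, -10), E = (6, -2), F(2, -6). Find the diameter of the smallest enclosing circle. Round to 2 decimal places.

The minimum enclosing circle of a finite set is fixed by two of the points (as a diameter) or three (as a circumcircle).
The farthest pair is C–D with squared distance 221. The circle on this segment as diameter has centre (1.5, -5) and r² = 221/4 = 55.25.
Check A: distance² to centre = 16.25 ≤ 55.25, so it lies inside.
All remaining points lie in this disk, and no smaller disk contains both endpoints, so this is the minimum enclosing circle.
Diameter = 2r = 2√(55.25) ≈ 14.87.

14.87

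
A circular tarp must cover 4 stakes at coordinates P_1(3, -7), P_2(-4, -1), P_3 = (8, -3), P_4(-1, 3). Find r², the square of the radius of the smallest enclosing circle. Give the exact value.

The minimum enclosing circle of a finite set is fixed by two of the points (as a diameter) or three (as a circumcircle).
The farthest pair is P_2–P_3 with squared distance 148. The circle on this segment as diameter has centre (2, -2) and r² = 148/4 = 37.
Check P_1: distance² to centre = 26 ≤ 37, so it lies inside.
All remaining points lie in this disk, and no smaller disk contains both endpoints, so this is the minimum enclosing circle.

37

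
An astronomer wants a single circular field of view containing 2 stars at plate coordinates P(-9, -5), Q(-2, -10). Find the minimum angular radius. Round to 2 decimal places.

4.30

The smallest circle enclosing two points has them as diameter endpoints.
Centre = midpoint = (-5.5, -7.5); r² = |PQ|²/4 = 74/4 = 18.5.
r = √(18.5) ≈ 4.30.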